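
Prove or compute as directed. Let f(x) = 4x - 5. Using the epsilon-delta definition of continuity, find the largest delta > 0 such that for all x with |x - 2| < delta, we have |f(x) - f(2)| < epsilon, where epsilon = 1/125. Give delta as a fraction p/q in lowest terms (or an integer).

We compute f(2) = 4*(2) - 5 = 3.
|f(x) - f(2)| = |4x - 5 - (3)| = |4(x - 2)| = 4|x - 2|.
We need 4|x - 2| < 1/125, i.e. |x - 2| < 1/125 / 4 = 1/500.
So any delta <= 1/500 works. Conversely, if delta > 1/500, then x = 2 + 1/500 satisfies |x - 2| = 1/500 < delta but |f(x) - f(2)| = 4 * 1/500 = 1/125, which is not < 1/125; so no larger delta works.
Hence the largest such delta is 1/500.

1/500


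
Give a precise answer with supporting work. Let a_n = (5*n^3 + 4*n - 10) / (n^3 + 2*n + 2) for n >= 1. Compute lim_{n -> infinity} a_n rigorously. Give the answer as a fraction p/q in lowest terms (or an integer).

Divide numerator and denominator by n^3, the highest power:
numerator / n^3 = 5 + 4/n^2 - 10/n^3
denominator / n^3 = 1 + 2/n^2 + 2/n^3
As n -> infinity, all terms of the form c/n^k (k >= 1) tend to 0.
So numerator / n^3 -> 5 and denominator / n^3 -> 1.
Therefore lim a_n = 5.

5


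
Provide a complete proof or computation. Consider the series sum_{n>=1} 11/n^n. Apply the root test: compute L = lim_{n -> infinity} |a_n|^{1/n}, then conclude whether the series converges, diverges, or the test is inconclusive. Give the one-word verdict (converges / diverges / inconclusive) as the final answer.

Let a_n denote the general term. Form |a_n|^(1/n) and simplify:
|a_n|^(1/n) = 11^(1/n)/n
Take the limit as n -> infinity: L = 0.
Since L = 0 < 1, the root test implies convergence.

converges


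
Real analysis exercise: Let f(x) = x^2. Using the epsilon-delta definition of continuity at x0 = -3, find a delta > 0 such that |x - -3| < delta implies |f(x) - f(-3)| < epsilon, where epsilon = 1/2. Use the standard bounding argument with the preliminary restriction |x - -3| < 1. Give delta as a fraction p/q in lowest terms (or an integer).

Factor: |x^2 - (-3)^2| = |x - -3| * |x + -3|.
Impose |x - -3| < 1 first. Then |x + -3| = |(x - -3) + 2*(-3)| <= |x - -3| + 2*|-3| < 1 + 6 = 7.
So |x^2 - (-3)^2| < delta * 7.
We need delta * 7 <= 1/2, i.e. delta <= 1/2/7 = 1/14.
Since 1/14 < 1, this is tighter than 1; take delta = 1/14.
So delta = 1/14 works.

1/14


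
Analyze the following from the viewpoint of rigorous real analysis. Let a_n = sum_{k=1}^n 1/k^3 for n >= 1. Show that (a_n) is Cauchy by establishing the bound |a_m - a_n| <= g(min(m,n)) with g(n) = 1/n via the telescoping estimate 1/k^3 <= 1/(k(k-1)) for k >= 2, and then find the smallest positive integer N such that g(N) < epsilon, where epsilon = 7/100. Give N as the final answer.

For m > n >= 1: |a_m - a_n| = sum_{k=n+1}^m 1/k^3.
Use 1/k^3 <= 1/(k(k-1)) = 1/(k-1) - 1/k for k >= 2 (which holds since k^3 >= k^2 >= k(k-1) for k >= 2):
sum_{k=n+1}^m 1/k^3 <= sum_{k=n+1}^m (1/(k-1) - 1/k) = 1/n - 1/m <= 1/n.
By symmetry the same bound holds with n,m swapped, so |a_m - a_n| <= 1/min(m,n) = g(min(m,n)). Since g(n) -> 0, (a_n) is Cauchy.
Now solve g(N) < 7/100: 1/N < 7/100 <=> N > 1/(7/100) = 100/7.
The smallest integer strictly greater than 100/7 is N = 15.
Check: g(15) = 1/15 < 7/100; g(14) = 1/14 >= 7/100. So N = 15.

15


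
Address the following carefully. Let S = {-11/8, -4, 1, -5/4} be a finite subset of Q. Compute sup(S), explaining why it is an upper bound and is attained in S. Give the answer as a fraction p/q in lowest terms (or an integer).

S is finite, so sup(S) = max(S).
Sorted decreasing:
1, -5/4, -11/8, -4
The extremum is 1.
For every x in S, x <= 1. And 1 is in S, so it is attained.
Therefore sup(S) = 1.

1


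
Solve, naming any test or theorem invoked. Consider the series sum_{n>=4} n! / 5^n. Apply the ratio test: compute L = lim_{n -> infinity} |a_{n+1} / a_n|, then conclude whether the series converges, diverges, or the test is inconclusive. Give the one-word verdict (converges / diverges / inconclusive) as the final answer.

Let a_n denote the general term. Form the ratio a_{n+1}/a_n and simplify:
a_{n+1}/a_n = n/5 + 1/5
Take the limit as n -> infinity: L = infinity.
Since L = infinity > 1 (or L = infinity), the ratio test implies the series diverges.

diverges


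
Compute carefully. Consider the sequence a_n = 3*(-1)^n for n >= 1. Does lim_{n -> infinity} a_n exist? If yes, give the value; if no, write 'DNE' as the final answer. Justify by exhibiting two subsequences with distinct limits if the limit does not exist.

Examine the behaviour of a_n along subsequences.
Even-n subsequence a_{2k} = 3 -> 3. Odd-n subsequence a_{2k+1} = -3 -> -3.
Since these two subsequential limits are 3 and -3, distinct, the full sequence cannot converge (a convergent sequence has all subsequences tending to the same limit). So lim a_n does not exist.

DNE


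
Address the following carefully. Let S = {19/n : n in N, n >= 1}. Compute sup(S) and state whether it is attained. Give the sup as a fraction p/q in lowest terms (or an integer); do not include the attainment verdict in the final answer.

Analysis:
- Values: 19, 19/2, 19/3, 19/4, ... strictly decreasing.
- The maximum is 19 (n=1); sup = 19 (attained).
- The set is bounded below by 0; 19/n -> 0 so 0 is the greatest lower bound.
- 0 is not in the set, so inf = 0 is not attained.
Conclusion: sup(S) = 19, attained in S.

19


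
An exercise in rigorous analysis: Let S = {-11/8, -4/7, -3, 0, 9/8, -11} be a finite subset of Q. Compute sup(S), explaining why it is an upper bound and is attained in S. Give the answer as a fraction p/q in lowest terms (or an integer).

S is finite, so sup(S) = max(S).
Sorted decreasing:
9/8, 0, -4/7, -11/8, -3, -11
The extremum is 9/8.
For every x in S, x <= 9/8. And 9/8 is in S, so it is attained.
Therefore sup(S) = 9/8.

9/8


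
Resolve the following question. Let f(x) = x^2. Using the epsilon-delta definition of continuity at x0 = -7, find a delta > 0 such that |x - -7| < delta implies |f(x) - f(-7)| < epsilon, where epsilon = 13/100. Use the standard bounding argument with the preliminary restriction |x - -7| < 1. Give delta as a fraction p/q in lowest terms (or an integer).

Factor: |x^2 - (-7)^2| = |x - -7| * |x + -7|.
Impose |x - -7| < 1 first. Then |x + -7| = |(x - -7) + 2*(-7)| <= |x - -7| + 2*|-7| < 1 + 14 = 15.
So |x^2 - (-7)^2| < delta * 15.
We need delta * 15 <= 13/100, i.e. delta <= 13/100/15 = 13/1500.
Since 13/1500 < 1, this is tighter than 1; take delta = 13/1500.
So delta = 13/1500 works.

13/1500


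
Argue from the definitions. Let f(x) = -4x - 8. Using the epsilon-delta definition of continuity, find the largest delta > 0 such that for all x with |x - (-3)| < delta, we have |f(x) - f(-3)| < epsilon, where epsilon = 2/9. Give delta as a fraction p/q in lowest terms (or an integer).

We compute f(-3) = -4*(-3) - 8 = 4.
|f(x) - f(-3)| = |-4x - 8 - (4)| = |-4(x - (-3))| = 4|x - (-3)|.
We need 4|x - (-3)| < 2/9, i.e. |x - (-3)| < 2/9 / 4 = 1/18.
So any delta <= 1/18 works. Conversely, if delta > 1/18, then x = -3 + 1/18 satisfies |x - (-3)| = 1/18 < delta but |f(x) - f(-3)| = 4 * 1/18 = 2/9, which is not < 2/9; so no larger delta works.
Hence the largest such delta is 1/18.

1/18


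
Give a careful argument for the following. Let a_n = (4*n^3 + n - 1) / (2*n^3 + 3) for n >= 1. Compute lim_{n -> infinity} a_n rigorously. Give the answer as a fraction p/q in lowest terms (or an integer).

Divide numerator and denominator by n^3, the highest power:
numerator / n^3 = 4 + n^(-2) - 1/n^3
denominator / n^3 = 2 + 3/n^3
As n -> infinity, all terms of the form c/n^k (k >= 1) tend to 0.
So numerator / n^3 -> 4 and denominator / n^3 -> 2.
Therefore lim a_n = 2.

2


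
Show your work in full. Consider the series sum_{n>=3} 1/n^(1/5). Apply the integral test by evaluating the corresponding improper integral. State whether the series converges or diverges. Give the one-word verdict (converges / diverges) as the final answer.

Let f(x) = x^(-1/5). Then f is positive, continuous, and decreasing on [3, infinity), so the integral test applies.
Compute the improper integral int_{3}^infinity f(x) dx:
  antiderivative F(x) = 5*x^(4/5)/4.
  As x -> infinity, F(x) -> infinity (since p = 1/5 < 1).
  So the integral diverges. By the integral test, the series diverges.

diverges


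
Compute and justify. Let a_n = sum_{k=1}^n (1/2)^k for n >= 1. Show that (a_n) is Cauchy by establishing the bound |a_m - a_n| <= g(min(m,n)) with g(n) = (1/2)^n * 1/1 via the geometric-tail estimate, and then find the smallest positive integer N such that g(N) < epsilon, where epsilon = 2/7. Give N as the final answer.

For m > n >= 1: |a_m - a_n| = sum_{k=n+1}^m (1/2)^k < sum_{k=n+1}^infinity (1/2)^k = (1/2)^(n+1) / (1 - 1/2) = (1/2)^n * (1/2) * (2/1) = (1/2)^n * 1/1.
So g(n) = (1/2)^n / 1. Since g(n) -> 0, (a_n) is Cauchy.
Now solve g(N) < 2/7: (1/2)^N / 1 < 2/7 <=> 2^N > 1 / (1 * 2/7) = 7/2.
Check powers of 2: 2^1 = 2 <= 7/2, 2^2 = 4 > 7/2.
So the smallest such N is 2. Check: g(2) = 1/(1 * 4) = 1/4 < 2/7.

2


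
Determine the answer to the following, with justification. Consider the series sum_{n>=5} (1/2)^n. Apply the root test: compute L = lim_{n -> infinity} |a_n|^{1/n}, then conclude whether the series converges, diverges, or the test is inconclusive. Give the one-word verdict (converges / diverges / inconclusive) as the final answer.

Let a_n denote the general term. Form |a_n|^(1/n) and simplify:
|a_n|^(1/n) = 1/2
Take the limit as n -> infinity: L = 1/2.
Since L = 1/2 < 1, the root test implies convergence.

converges


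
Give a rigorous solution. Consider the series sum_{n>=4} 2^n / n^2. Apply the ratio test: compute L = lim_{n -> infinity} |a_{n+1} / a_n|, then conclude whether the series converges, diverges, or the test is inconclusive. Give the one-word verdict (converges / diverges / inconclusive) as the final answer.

Let a_n denote the general term. Form the ratio a_{n+1}/a_n and simplify:
a_{n+1}/a_n = 2*n^2/(n + 1)^2
Take the limit as n -> infinity: L = 2.
Since L = 2 > 1 (or L = infinity), the ratio test implies the series diverges.

diverges


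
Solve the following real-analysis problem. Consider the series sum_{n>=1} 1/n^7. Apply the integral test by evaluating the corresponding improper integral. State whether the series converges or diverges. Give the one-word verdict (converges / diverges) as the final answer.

Let f(x) = x^(-7). Then f is positive, continuous, and decreasing on [1, infinity), so the integral test applies.
Compute the improper integral int_{1}^infinity f(x) dx:
  antiderivative F(x) = -1/(6*x^6).
  As x -> infinity, F(x) -> 0 (since p = 7 > 1).
  So int = F(infinity) - F(1) = 0 - (-1/6) = 1/6.
  Finite, so by the integral test, the series converges.

converges


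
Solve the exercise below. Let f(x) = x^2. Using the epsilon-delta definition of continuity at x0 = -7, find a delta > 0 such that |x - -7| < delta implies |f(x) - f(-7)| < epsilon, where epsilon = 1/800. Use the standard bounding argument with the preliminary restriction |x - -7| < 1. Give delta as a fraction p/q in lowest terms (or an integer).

Factor: |x^2 - (-7)^2| = |x - -7| * |x + -7|.
Impose |x - -7| < 1 first. Then |x + -7| = |(x - -7) + 2*(-7)| <= |x - -7| + 2*|-7| < 1 + 14 = 15.
So |x^2 - (-7)^2| < delta * 15.
We need delta * 15 <= 1/800, i.e. delta <= 1/800/15 = 1/12000.
Since 1/12000 < 1, this is tighter than 1; take delta = 1/12000.
So delta = 1/12000 works.

1/12000


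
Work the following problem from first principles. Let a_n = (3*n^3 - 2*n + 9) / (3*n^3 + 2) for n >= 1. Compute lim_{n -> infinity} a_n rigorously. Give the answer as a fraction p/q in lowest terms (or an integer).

Divide numerator and denominator by n^3, the highest power:
numerator / n^3 = 3 - 2/n^2 + 9/n^3
denominator / n^3 = 3 + 2/n^3
As n -> infinity, all terms of the form c/n^k (k >= 1) tend to 0.
So numerator / n^3 -> 3 and denominator / n^3 -> 3.
Therefore lim a_n = 1.

1


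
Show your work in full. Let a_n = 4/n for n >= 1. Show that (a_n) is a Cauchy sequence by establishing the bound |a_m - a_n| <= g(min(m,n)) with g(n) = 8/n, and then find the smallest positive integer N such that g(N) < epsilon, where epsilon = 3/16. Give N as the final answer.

For any m, n >= 1, by the triangle inequality:
|a_m - a_n| = |4/m - 4/n| <= 4*1/m + 4*1/n <= 8/min(m,n).
So g(n) = 8/n bounds the Cauchy difference. Since g(n) -> 0, (a_n) is Cauchy.
Now solve g(N) < 3/16: 8/N < 3/16 <=> N > 8 / (3/16) = 128/3.
The smallest integer strictly greater than 128/3 is N = 43.
Check: g(43) = 8/43 = 8/43 < 3/16; g(42) = 4/21 >= 3/16. So N = 43.

43


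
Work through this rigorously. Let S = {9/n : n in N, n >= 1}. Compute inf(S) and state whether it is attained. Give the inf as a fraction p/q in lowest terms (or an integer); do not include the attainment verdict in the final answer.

Analysis:
- Values: 9, 9/2, 3, 9/4, ... strictly decreasing.
- The maximum is 9 (n=1); sup = 9 (attained).
- The set is bounded below by 0; 9/n -> 0 so 0 is the greatest lower bound.
- 0 is not in the set, so inf = 0 is not attained.
Conclusion: inf(S) = 0, not attained in S.

0


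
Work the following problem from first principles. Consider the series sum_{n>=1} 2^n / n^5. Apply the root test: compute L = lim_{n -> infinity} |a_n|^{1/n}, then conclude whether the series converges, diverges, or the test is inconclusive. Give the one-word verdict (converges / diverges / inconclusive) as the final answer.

Let a_n denote the general term. Form |a_n|^(1/n) and simplify:
|a_n|^(1/n) = 2/n^(5/n)
Take the limit as n -> infinity: L = 2.
Since L = 2 > 1, the root test implies divergence.

diverges


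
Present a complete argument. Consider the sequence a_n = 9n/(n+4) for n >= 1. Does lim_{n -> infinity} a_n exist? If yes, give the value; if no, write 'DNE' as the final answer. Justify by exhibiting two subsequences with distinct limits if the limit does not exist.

Examine the behaviour of a_n along subsequences.
Even-n subsequence a_{2k} = 9(2k)/(2k+4) -> 9. Odd-n subsequence a_{2k+1} = 9(2k+1)/(2k+5) -> 9. Both tend to 9, which suggests the limit is 9; verify directly.
|a_n - 9| = |9n - 9(n+4)| / (n+4) = 36/(n+4) < 36/n for every n >= 1.
Given epsilon > 0, choose a positive integer N > 36/epsilon. Then for all n >= N, |a_n - 9| < 36/n <= 36/N < epsilon.
So by the definition of the limit, lim a_n exists and equals 9.

9


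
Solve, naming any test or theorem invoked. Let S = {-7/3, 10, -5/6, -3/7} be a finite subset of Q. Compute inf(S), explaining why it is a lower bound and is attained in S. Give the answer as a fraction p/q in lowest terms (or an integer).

S is finite, so inf(S) = min(S).
Sorted increasing:
-7/3, -5/6, -3/7, 10
The extremum is -7/3.
For every x in S, x >= -7/3. And -7/3 is in S, so it is attained.
Therefore inf(S) = -7/3.

-7/3


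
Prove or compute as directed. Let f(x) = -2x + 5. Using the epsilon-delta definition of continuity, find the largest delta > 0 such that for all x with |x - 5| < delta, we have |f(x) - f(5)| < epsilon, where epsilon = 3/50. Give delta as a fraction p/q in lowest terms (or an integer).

We compute f(5) = -2*(5) + 5 = -5.
|f(x) - f(5)| = |-2x + 5 - (-5)| = |-2(x - 5)| = 2|x - 5|.
We need 2|x - 5| < 3/50, i.e. |x - 5| < 3/50 / 2 = 3/100.
So any delta <= 3/100 works. Conversely, if delta > 3/100, then x = 5 + 3/100 satisfies |x - 5| = 3/100 < delta but |f(x) - f(5)| = 2 * 3/100 = 3/50, which is not < 3/50; so no larger delta works.
Hence the largest such delta is 3/100.

3/100


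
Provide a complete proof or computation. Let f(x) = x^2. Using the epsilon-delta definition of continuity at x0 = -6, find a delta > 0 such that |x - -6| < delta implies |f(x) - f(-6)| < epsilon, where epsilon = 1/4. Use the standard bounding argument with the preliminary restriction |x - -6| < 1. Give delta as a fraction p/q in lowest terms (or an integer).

Factor: |x^2 - (-6)^2| = |x - -6| * |x + -6|.
Impose |x - -6| < 1 first. Then |x + -6| = |(x - -6) + 2*(-6)| <= |x - -6| + 2*|-6| < 1 + 12 = 13.
So |x^2 - (-6)^2| < delta * 13.
We need delta * 13 <= 1/4, i.e. delta <= 1/4/13 = 1/52.
Since 1/52 < 1, this is tighter than 1; take delta = 1/52.
So delta = 1/52 works.

1/52


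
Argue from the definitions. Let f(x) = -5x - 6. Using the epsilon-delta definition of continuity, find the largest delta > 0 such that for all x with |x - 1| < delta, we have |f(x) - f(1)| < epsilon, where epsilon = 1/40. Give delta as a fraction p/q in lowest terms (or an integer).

We compute f(1) = -5*(1) - 6 = -11.
|f(x) - f(1)| = |-5x - 6 - (-11)| = |-5(x - 1)| = 5|x - 1|.
We need 5|x - 1| < 1/40, i.e. |x - 1| < 1/40 / 5 = 1/200.
So any delta <= 1/200 works. Conversely, if delta > 1/200, then x = 1 + 1/200 satisfies |x - 1| = 1/200 < delta but |f(x) - f(1)| = 5 * 1/200 = 1/40, which is not < 1/40; so no larger delta works.
Hence the largest such delta is 1/200.

1/200


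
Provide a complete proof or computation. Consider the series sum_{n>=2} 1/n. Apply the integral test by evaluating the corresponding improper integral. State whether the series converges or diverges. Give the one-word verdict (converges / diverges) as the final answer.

Let f(x) = 1/x. Then f is positive, continuous, and decreasing on [2, infinity), so the integral test applies.
Compute the improper integral int_{2}^infinity f(x) dx:
  antiderivative F(x) = log(x).
  As x -> infinity, log(x) -> infinity.
  So int = infinity - log(2) = infinity. By the integral test, the series diverges.

diverges


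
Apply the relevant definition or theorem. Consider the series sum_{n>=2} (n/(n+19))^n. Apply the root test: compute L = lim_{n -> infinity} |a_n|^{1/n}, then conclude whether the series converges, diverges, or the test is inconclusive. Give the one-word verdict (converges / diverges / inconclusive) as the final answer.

Let a_n denote the general term. Form |a_n|^(1/n) and simplify:
|a_n|^(1/n) = n/(n + 19)
Take the limit as n -> infinity: L = 1.
Since L = 1, the root test is inconclusive. (In fact a_n = (n/(n+19))^n -> e^(-19) != 0, so the nth-term test shows divergence; but the root test itself gives no conclusion.)

inconclusive


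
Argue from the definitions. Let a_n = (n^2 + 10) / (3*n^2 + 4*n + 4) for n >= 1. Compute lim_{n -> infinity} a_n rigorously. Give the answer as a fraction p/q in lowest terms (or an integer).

Divide numerator and denominator by n^2, the highest power:
numerator / n^2 = 1 + 10/n^2
denominator / n^2 = 3 + 4/n + 4/n^2
As n -> infinity, all terms of the form c/n^k (k >= 1) tend to 0.
So numerator / n^2 -> 1 and denominator / n^2 -> 3.
Therefore lim a_n = 1/3.

1/3


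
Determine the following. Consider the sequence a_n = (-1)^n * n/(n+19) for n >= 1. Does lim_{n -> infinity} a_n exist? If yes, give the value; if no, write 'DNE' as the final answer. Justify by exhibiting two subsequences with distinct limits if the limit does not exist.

Examine the behaviour of a_n along subsequences.
a_{2k} = 2k/(2k+19) -> 1. a_{2k+1} = -(2k+1)/(2k+20) -> -1.
Since these two subsequential limits are 1 and -1, distinct, the full sequence cannot converge (a convergent sequence has all subsequences tending to the same limit). So lim a_n does not exist.

DNE


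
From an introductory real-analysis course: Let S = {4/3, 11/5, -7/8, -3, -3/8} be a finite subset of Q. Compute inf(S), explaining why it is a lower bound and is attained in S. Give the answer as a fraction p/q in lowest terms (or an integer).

S is finite, so inf(S) = min(S).
Sorted increasing:
-3, -7/8, -3/8, 4/3, 11/5
The extremum is -3.
For every x in S, x >= -3. And -3 is in S, so it is attained.
Therefore inf(S) = -3.

-3


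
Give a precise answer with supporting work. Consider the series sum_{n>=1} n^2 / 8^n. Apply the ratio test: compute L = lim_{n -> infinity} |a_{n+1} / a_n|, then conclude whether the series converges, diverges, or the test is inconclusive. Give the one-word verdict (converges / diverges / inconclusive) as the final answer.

Let a_n denote the general term. Form the ratio a_{n+1}/a_n and simplify:
a_{n+1}/a_n = (n + 1)^2/(8*n^2)
Take the limit as n -> infinity: L = 1/8.
Since L = 1/8 < 1, the ratio test implies the series converges.

converges


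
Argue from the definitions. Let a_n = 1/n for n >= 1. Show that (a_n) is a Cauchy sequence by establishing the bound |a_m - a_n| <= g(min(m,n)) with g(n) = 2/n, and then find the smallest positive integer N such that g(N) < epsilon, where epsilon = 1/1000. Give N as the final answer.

For any m, n >= 1, by the triangle inequality:
|a_m - a_n| = |1/m - 1/n| <= 1/m + 1/n <= 2/min(m,n).
So g(n) = 2/n bounds the Cauchy difference. Since g(n) -> 0, (a_n) is Cauchy.
Now solve g(N) < 1/1000: 2/N < 1/1000 <=> N > 2 / (1/1000) = 2000.
The smallest integer strictly greater than 2000 is N = 2001.
Check: g(2001) = 2/2001 = 2/2001 < 1/1000; g(2000) = 1/1000 >= 1/1000. So N = 2001.

2001


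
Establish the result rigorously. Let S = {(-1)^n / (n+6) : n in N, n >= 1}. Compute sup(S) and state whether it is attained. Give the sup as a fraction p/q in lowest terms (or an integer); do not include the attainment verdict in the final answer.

Analysis:
- Values: -1/7, 1/8, -1/9, 1/10, -1/11, ...
- Positive terms (even n): 1/(2+6), 1/(4+6), ... decreasing -> max = 1/8 (n=2).
- Negative terms (odd n): -1/(1+6), -1/(3+6), ... increasing -> min = -1/7 (n=1).
- So sup = 1/8 (attained at n=2); inf = -1/7 (attained at n=1).
Conclusion: sup(S) = 1/8, attained in S.

1/8


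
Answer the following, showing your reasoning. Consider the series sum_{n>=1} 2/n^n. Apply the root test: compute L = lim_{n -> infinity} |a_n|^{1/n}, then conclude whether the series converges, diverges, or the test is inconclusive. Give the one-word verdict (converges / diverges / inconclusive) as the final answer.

Let a_n denote the general term. Form |a_n|^(1/n) and simplify:
|a_n|^(1/n) = 2^(1/n)/n
Take the limit as n -> infinity: L = 0.
Since L = 0 < 1, the root test implies convergence.

converges


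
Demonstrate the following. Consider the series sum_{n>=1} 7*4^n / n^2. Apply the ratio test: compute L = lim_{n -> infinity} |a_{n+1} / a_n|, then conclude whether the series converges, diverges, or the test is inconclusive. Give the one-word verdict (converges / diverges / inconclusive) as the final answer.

Let a_n denote the general term. Form the ratio a_{n+1}/a_n and simplify:
a_{n+1}/a_n = 4*n^2/(n + 1)^2
Take the limit as n -> infinity: L = 4.
Since L = 4 > 1 (or L = infinity), the ratio test implies the series diverges.

diverges


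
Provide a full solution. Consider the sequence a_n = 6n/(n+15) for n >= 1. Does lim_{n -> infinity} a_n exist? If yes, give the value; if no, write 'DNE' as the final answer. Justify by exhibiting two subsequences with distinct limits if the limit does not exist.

Examine the behaviour of a_n along subsequences.
Even-n subsequence a_{2k} = 6(2k)/(2k+15) -> 6. Odd-n subsequence a_{2k+1} = 6(2k+1)/(2k+16) -> 6. Both tend to 6, which suggests the limit is 6; verify directly.
|a_n - 6| = |6n - 6(n+15)| / (n+15) = 90/(n+15) < 90/n for every n >= 1.
Given epsilon > 0, choose a positive integer N > 90/epsilon. Then for all n >= N, |a_n - 6| < 90/n <= 90/N < epsilon.
So by the definition of the limit, lim a_n exists and equals 6.

6


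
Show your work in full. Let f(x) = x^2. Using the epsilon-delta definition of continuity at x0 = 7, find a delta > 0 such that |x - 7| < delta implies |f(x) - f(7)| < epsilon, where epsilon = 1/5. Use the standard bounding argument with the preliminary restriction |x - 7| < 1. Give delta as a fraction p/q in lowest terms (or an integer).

Factor: |x^2 - (7)^2| = |x - 7| * |x + 7|.
Impose |x - 7| < 1 first. Then |x + 7| = |(x - 7) + 2*(7)| <= |x - 7| + 2*|7| < 1 + 14 = 15.
So |x^2 - (7)^2| < delta * 15.
We need delta * 15 <= 1/5, i.e. delta <= 1/5/15 = 1/75.
Since 1/75 < 1, this is tighter than 1; take delta = 1/75.
So delta = 1/75 works.

1/75


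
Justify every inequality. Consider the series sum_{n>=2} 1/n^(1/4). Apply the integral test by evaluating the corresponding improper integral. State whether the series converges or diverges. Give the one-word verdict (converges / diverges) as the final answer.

Let f(x) = x^(-1/4). Then f is positive, continuous, and decreasing on [2, infinity), so the integral test applies.
Compute the improper integral int_{2}^infinity f(x) dx:
  antiderivative F(x) = 4*x^(3/4)/3.
  As x -> infinity, F(x) -> infinity (since p = 1/4 < 1).
  So the integral diverges. By the integral test, the series diverges.

diverges


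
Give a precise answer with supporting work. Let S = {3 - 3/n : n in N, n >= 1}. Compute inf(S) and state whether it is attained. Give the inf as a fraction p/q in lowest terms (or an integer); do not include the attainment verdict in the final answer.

Analysis:
- Values: 0, 3/2, 2, 9/4, ... strictly increasing.
- Minimum is 0 (n=1); inf = 0 (attained).
- 3 - 3/n -> 3 from below; sup = 3, not attained.
Conclusion: inf(S) = 0, attained in S.

0


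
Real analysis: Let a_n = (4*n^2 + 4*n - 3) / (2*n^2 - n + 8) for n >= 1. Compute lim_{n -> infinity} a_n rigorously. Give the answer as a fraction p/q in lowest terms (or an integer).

Divide numerator and denominator by n^2, the highest power:
numerator / n^2 = 4 + 4/n - 3/n^2
denominator / n^2 = 2 - 1/n + 8/n^2
As n -> infinity, all terms of the form c/n^k (k >= 1) tend to 0.
So numerator / n^2 -> 4 and denominator / n^2 -> 2.
Therefore lim a_n = 2.

2


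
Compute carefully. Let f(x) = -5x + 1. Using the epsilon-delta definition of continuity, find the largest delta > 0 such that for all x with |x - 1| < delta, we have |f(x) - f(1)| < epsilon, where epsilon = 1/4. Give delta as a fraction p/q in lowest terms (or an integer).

We compute f(1) = -5*(1) + 1 = -4.
|f(x) - f(1)| = |-5x + 1 - (-4)| = |-5(x - 1)| = 5|x - 1|.
We need 5|x - 1| < 1/4, i.e. |x - 1| < 1/4 / 5 = 1/20.
So any delta <= 1/20 works. Conversely, if delta > 1/20, then x = 1 + 1/20 satisfies |x - 1| = 1/20 < delta but |f(x) - f(1)| = 5 * 1/20 = 1/4, which is not < 1/4; so no larger delta works.
Hence the largest such delta is 1/20.

1/20


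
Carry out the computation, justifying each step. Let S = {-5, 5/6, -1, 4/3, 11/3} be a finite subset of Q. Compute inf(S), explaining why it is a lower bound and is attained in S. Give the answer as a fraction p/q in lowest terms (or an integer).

S is finite, so inf(S) = min(S).
Sorted increasing:
-5, -1, 5/6, 4/3, 11/3
The extremum is -5.
For every x in S, x >= -5. And -5 is in S, so it is attained.
Therefore inf(S) = -5.

-5


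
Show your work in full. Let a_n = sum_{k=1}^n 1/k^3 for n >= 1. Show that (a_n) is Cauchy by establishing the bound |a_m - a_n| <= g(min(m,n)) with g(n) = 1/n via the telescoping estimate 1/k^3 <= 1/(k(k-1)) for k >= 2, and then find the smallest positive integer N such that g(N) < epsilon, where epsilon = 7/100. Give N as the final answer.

For m > n >= 1: |a_m - a_n| = sum_{k=n+1}^m 1/k^3.
Use 1/k^3 <= 1/(k(k-1)) = 1/(k-1) - 1/k for k >= 2 (which holds since k^3 >= k^2 >= k(k-1) for k >= 2):
sum_{k=n+1}^m 1/k^3 <= sum_{k=n+1}^m (1/(k-1) - 1/k) = 1/n - 1/m <= 1/n.
By symmetry the same bound holds with n,m swapped, so |a_m - a_n| <= 1/min(m,n) = g(min(m,n)). Since g(n) -> 0, (a_n) is Cauchy.
Now solve g(N) < 7/100: 1/N < 7/100 <=> N > 1/(7/100) = 100/7.
The smallest integer strictly greater than 100/7 is N = 15.
Check: g(15) = 1/15 < 7/100; g(14) = 1/14 >= 7/100. So N = 15.

15


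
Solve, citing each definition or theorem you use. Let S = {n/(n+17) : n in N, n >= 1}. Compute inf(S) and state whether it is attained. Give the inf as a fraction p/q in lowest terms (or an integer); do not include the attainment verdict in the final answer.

Analysis:
- Values: 1/18, 2/19, 3/20, 4/21, ... strictly increasing.
- Minimum is 1/18 (n=1); inf = 1/18 (attained).
- n/(n+17) = 1 - 17/(n+17) -> 1 from below as n -> infinity, and never equals 1.
- So sup = 1 (not attained).
Conclusion: inf(S) = 1/18, attained in S.

1/18


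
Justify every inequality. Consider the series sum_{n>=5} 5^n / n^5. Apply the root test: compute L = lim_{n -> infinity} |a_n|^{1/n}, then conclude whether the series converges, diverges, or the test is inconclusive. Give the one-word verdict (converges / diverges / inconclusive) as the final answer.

Let a_n denote the general term. Form |a_n|^(1/n) and simplify:
|a_n|^(1/n) = 5/n^(5/n)
Take the limit as n -> infinity: L = 5.
Since L = 5 > 1, the root test implies divergence.

diverges


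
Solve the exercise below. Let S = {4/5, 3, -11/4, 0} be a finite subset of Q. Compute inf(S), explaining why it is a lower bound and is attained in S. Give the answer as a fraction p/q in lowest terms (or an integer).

S is finite, so inf(S) = min(S).
Sorted increasing:
-11/4, 0, 4/5, 3
The extremum is -11/4.
For every x in S, x >= -11/4. And -11/4 is in S, so it is attained.
Therefore inf(S) = -11/4.

-11/4


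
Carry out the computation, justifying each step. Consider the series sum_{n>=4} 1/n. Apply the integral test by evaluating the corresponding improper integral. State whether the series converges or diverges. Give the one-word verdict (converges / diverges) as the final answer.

Let f(x) = 1/x. Then f is positive, continuous, and decreasing on [4, infinity), so the integral test applies.
Compute the improper integral int_{4}^infinity f(x) dx:
  antiderivative F(x) = log(x).
  As x -> infinity, log(x) -> infinity.
  So int = infinity - log(4) = infinity. By the integral test, the series diverges.

diverges


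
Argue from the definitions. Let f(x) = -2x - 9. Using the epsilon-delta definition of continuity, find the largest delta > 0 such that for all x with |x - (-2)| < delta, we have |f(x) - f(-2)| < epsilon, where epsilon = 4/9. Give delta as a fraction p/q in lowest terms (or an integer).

We compute f(-2) = -2*(-2) - 9 = -5.
|f(x) - f(-2)| = |-2x - 9 - (-5)| = |-2(x - (-2))| = 2|x - (-2)|.
We need 2|x - (-2)| < 4/9, i.e. |x - (-2)| < 4/9 / 2 = 2/9.
So any delta <= 2/9 works. Conversely, if delta > 2/9, then x = -2 + 2/9 satisfies |x - (-2)| = 2/9 < delta but |f(x) - f(-2)| = 2 * 2/9 = 4/9, which is not < 4/9; so no larger delta works.
Hence the largest such delta is 2/9.

2/9


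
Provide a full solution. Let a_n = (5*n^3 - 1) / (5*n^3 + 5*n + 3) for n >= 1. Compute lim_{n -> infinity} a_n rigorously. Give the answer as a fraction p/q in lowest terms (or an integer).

Divide numerator and denominator by n^3, the highest power:
numerator / n^3 = 5 - 1/n^3
denominator / n^3 = 5 + 5/n^2 + 3/n^3
As n -> infinity, all terms of the form c/n^k (k >= 1) tend to 0.
So numerator / n^3 -> 5 and denominator / n^3 -> 5.
Therefore lim a_n = 1.

1


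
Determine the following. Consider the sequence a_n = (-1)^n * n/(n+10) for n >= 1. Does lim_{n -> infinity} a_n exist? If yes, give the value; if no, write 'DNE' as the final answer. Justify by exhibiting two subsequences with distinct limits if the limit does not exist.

Examine the behaviour of a_n along subsequences.
a_{2k} = 2k/(2k+10) -> 1. a_{2k+1} = -(2k+1)/(2k+11) -> -1.
Since these two subsequential limits are 1 and -1, distinct, the full sequence cannot converge (a convergent sequence has all subsequences tending to the same limit). So lim a_n does not exist.

DNE


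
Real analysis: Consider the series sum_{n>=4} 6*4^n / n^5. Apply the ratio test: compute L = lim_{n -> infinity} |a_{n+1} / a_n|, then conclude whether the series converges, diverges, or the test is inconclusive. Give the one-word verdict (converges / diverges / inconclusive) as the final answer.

Let a_n denote the general term. Form the ratio a_{n+1}/a_n and simplify:
a_{n+1}/a_n = 4*n^5/(n + 1)^5
Take the limit as n -> infinity: L = 4.
Since L = 4 > 1 (or L = infinity), the ratio test implies the series diverges.

diverges


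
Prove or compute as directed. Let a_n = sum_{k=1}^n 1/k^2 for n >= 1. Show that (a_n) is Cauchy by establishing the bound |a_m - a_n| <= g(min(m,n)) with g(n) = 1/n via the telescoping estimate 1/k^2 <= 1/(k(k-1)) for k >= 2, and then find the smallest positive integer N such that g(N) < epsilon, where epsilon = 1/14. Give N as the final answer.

For m > n >= 1: |a_m - a_n| = sum_{k=n+1}^m 1/k^2.
Use 1/k^2 <= 1/(k(k-1)) = 1/(k-1) - 1/k for k >= 2:
sum_{k=n+1}^m 1/k^2 <= sum_{k=n+1}^m (1/(k-1) - 1/k) = 1/n - 1/m <= 1/n.
By symmetry the same bound holds with n,m swapped, so |a_m - a_n| <= 1/min(m,n) = g(min(m,n)). Since g(n) -> 0, (a_n) is Cauchy.
Now solve g(N) < 1/14: 1/N < 1/14 <=> N > 1/(1/14) = 14.
The smallest integer strictly greater than 14 is N = 15.
Check: g(15) = 1/15 < 1/14; g(14) = 1/14 >= 1/14. So N = 15.

15


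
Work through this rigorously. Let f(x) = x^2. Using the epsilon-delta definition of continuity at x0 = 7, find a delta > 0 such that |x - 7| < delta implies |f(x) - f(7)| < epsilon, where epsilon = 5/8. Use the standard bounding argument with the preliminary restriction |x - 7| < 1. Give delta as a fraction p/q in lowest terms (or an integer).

Factor: |x^2 - (7)^2| = |x - 7| * |x + 7|.
Impose |x - 7| < 1 first. Then |x + 7| = |(x - 7) + 2*(7)| <= |x - 7| + 2*|7| < 1 + 14 = 15.
So |x^2 - (7)^2| < delta * 15.
We need delta * 15 <= 5/8, i.e. delta <= 5/8/15 = 1/24.
Since 1/24 < 1, this is tighter than 1; take delta = 1/24.
So delta = 1/24 works.

1/24


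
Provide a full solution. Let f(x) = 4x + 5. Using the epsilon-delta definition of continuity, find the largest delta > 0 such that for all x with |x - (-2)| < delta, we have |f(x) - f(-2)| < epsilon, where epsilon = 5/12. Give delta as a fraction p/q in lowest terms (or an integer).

We compute f(-2) = 4*(-2) + 5 = -3.
|f(x) - f(-2)| = |4x + 5 - (-3)| = |4(x - (-2))| = 4|x - (-2)|.
We need 4|x - (-2)| < 5/12, i.e. |x - (-2)| < 5/12 / 4 = 5/48.
So any delta <= 5/48 works. Conversely, if delta > 5/48, then x = -2 + 5/48 satisfies |x - (-2)| = 5/48 < delta but |f(x) - f(-2)| = 4 * 5/48 = 5/12, which is not < 5/12; so no larger delta works.
Hence the largest such delta is 5/48.

5/48


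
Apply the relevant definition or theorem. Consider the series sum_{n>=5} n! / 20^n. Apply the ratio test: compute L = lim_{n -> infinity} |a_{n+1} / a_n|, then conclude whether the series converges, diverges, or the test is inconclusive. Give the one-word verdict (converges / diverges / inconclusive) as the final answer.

Let a_n denote the general term. Form the ratio a_{n+1}/a_n and simplify:
a_{n+1}/a_n = n/20 + 1/20
Take the limit as n -> infinity: L = infinity.
Since L = infinity > 1 (or L = infinity), the ratio test implies the series diverges.

diverges


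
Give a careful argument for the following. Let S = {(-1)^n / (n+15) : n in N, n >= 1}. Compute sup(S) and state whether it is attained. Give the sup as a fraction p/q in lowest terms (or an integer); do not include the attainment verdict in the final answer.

Analysis:
- Values: -1/16, 1/17, -1/18, 1/19, -1/20, ...
- Positive terms (even n): 1/(2+15), 1/(4+15), ... decreasing -> max = 1/17 (n=2).
- Negative terms (odd n): -1/(1+15), -1/(3+15), ... increasing -> min = -1/16 (n=1).
- So sup = 1/17 (attained at n=2); inf = -1/16 (attained at n=1).
Conclusion: sup(S) = 1/17, attained in S.

1/17


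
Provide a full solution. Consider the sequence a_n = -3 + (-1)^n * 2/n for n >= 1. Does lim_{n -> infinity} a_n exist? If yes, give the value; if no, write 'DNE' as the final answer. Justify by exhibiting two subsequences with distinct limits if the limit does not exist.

Examine the behaviour of a_n along subsequences.
Even-n subsequence a_{2k} = -3 + 2/(2k) -> -3. Odd-n subsequence a_{2k+1} = -3 - 2/(2k+1) -> -3. Both tend to -3, which suggests the limit is -3; verify directly.
|a_n - (-3)| = |(-1)^n * 2/n| = 2/n for every n >= 1.
Given epsilon > 0, choose a positive integer N > 2/epsilon. Then for all n >= N, |a_n - (-3)| = 2/n <= 2/N < epsilon.
So by the definition of the limit, lim a_n exists and equals -3.

-3


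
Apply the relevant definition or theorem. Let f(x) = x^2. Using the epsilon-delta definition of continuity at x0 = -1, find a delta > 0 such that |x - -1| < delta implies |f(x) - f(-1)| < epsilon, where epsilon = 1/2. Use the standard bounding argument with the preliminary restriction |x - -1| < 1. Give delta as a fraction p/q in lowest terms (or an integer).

Factor: |x^2 - (-1)^2| = |x - -1| * |x + -1|.
Impose |x - -1| < 1 first. Then |x + -1| = |(x - -1) + 2*(-1)| <= |x - -1| + 2*|-1| < 1 + 2 = 3.
So |x^2 - (-1)^2| < delta * 3.
We need delta * 3 <= 1/2, i.e. delta <= 1/2/3 = 1/6.
Since 1/6 < 1, this is tighter than 1; take delta = 1/6.
So delta = 1/6 works.

1/6


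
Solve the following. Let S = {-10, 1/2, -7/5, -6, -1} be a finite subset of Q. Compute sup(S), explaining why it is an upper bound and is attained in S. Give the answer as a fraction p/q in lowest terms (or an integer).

S is finite, so sup(S) = max(S).
Sorted decreasing:
1/2, -1, -7/5, -6, -10
The extremum is 1/2.
For every x in S, x <= 1/2. And 1/2 is in S, so it is attained.
Therefore sup(S) = 1/2.

1/2


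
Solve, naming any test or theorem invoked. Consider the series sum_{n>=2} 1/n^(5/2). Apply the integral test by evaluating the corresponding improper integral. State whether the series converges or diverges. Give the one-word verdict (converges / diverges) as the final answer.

Let f(x) = x^(-5/2). Then f is positive, continuous, and decreasing on [2, infinity), so the integral test applies.
Compute the improper integral int_{2}^infinity f(x) dx:
  antiderivative F(x) = -2/(3*x^(3/2)).
  As x -> infinity, F(x) -> 0 (since p = 5/2 > 1).
  So int = F(infinity) - F(2) = 0 - (-sqrt(2)/6) = sqrt(2)/6.
  Finite, so by the integral test, the series converges.

converges


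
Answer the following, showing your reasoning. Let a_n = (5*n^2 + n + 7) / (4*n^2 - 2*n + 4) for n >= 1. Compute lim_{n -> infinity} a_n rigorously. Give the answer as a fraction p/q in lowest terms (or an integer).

Divide numerator and denominator by n^2, the highest power:
numerator / n^2 = 5 + 1/n + 7/n^2
denominator / n^2 = 4 - 2/n + 4/n^2
As n -> infinity, all terms of the form c/n^k (k >= 1) tend to 0.
So numerator / n^2 -> 5 and denominator / n^2 -> 4.
Therefore lim a_n = 5/4.

5/4


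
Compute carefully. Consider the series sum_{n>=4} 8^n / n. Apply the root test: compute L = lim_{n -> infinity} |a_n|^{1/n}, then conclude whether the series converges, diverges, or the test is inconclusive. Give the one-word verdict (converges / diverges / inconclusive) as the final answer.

Let a_n denote the general term. Form |a_n|^(1/n) and simplify:
|a_n|^(1/n) = 8/n^(1/n)
Take the limit as n -> infinity: L = 8.
Since L = 8 > 1, the root test implies divergence.

diverges


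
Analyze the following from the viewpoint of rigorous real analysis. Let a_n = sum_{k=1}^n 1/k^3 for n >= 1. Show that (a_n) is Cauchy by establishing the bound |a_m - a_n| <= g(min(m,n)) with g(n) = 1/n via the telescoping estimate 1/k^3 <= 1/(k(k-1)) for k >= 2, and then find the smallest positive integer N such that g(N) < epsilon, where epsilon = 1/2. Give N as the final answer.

For m > n >= 1: |a_m - a_n| = sum_{k=n+1}^m 1/k^3.
Use 1/k^3 <= 1/(k(k-1)) = 1/(k-1) - 1/k for k >= 2 (which holds since k^3 >= k^2 >= k(k-1) for k >= 2):
sum_{k=n+1}^m 1/k^3 <= sum_{k=n+1}^m (1/(k-1) - 1/k) = 1/n - 1/m <= 1/n.
By symmetry the same bound holds with n,m swapped, so |a_m - a_n| <= 1/min(m,n) = g(min(m,n)). Since g(n) -> 0, (a_n) is Cauchy.
Now solve g(N) < 1/2: 1/N < 1/2 <=> N > 1/(1/2) = 2.
The smallest integer strictly greater than 2 is N = 3.
Check: g(3) = 1/3 < 1/2; g(2) = 1/2 >= 1/2. So N = 3.

3


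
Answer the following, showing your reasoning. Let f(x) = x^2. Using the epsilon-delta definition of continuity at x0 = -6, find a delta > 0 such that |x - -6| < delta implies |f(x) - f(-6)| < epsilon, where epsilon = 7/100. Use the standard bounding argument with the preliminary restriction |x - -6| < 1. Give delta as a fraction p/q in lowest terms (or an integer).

Factor: |x^2 - (-6)^2| = |x - -6| * |x + -6|.
Impose |x - -6| < 1 first. Then |x + -6| = |(x - -6) + 2*(-6)| <= |x - -6| + 2*|-6| < 1 + 12 = 13.
So |x^2 - (-6)^2| < delta * 13.
We need delta * 13 <= 7/100, i.e. delta <= 7/100/13 = 7/1300.
Since 7/1300 < 1, this is tighter than 1; take delta = 7/1300.
So delta = 7/1300 works.

7/1300
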